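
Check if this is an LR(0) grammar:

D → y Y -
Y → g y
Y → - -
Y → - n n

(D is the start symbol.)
Yes, the grammar is LR(0)

A grammar is LR(0) if no state in the canonical LR(0) collection has:
  - both a shift item (dot before a terminal) and a complete item (shift-reduce conflict), or
  - two or more complete items (reduce-reduce conflict; the accept item [D' → D .] counts as a complete item here).

Augment with D' → D and build the canonical LR(0) collection (I0 = CLOSURE({[D' → . D]}), then GOTO on every symbol after a dot until no new states appear). It has 11 states:
  I0: { [D → . y Y -], [D' → . D] }  — shift
  I1: { [D' → D .] }  — accept
  I2: { [D → y . Y -], [Y → . - -], [Y → . - n n], [Y → . g y] }  — shift
  I3: { [Y → - . -], [Y → - . n n] }  — shift
  I4: { [D → y Y . -] }  — shift
  I5: { [Y → g . y] }  — shift
  I6: { [Y → g y .] }  — reduce
  I7: { [D → y Y - .] }  — reduce
  I8: { [Y → - - .] }  — reduce
  I9: { [Y → - n . n] }  — shift
  I10: { [Y → - n n .] }  — reduce

Every state is either a pure shift/goto state or contains exactly one complete item and nothing to shift — no conflicts. The grammar is LR(0).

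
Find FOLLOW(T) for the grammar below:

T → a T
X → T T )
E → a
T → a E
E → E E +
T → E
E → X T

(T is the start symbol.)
T is the start symbol, so $ ∈ FOLLOW(T).
In T → a T: T is at the end; this adds FOLLOW(T) to itself — nothing new
In X → T T ): T is followed by T ')', add FIRST(T ')') \ {ε} = { 'a' }
In X → T T ): T is followed by ')', add FIRST(')') \ {ε} = { ')' }
In E → X T: T is at the end, add FOLLOW(E)

The FOLLOW sets referred to above (computed the same way, to a fixed point):
  FOLLOW(E) = { $, ')', '+', 'a' }

Taking the union: FOLLOW(T) = { $, ')', '+', 'a' }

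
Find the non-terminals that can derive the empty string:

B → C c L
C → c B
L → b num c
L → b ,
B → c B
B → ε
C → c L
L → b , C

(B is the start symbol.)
ε-productions: B → ε
So B is immediately nullable.
No further non-terminal can be added: every production for the remaining non-terminals contains a terminal or a non-nullable non-terminal.
Nullable = { 'B' }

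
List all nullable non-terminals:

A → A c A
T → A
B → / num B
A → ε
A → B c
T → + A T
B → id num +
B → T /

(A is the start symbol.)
{ 'A', 'T' }

A non-terminal is nullable if it can derive ε (the empty string): either it has an ε-production, or it has a production whose right-hand side consists entirely of nullable non-terminals.

ε-productions: A → ε
So A is immediately nullable.
T → A: every symbol on the right is nullable, so T is nullable too.
No further non-terminal can be added: every production for the remaining non-terminals contains a terminal or a non-nullable non-terminal.
Nullable = { 'A', 'T' }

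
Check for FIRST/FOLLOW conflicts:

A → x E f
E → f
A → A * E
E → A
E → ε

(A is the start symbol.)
Yes. E → f with FOLLOW(E) on { 'f' }

A FIRST/FOLLOW conflict occurs when a non-terminal N has a nullable alternative N → β (β ⇒* ε) and another alternative N → α with FIRST(α) ∩ FOLLOW(N) ≠ ∅: on such a lookahead the parser cannot decide between expanding α and letting N vanish via β.

Nullable non-terminals: E.
FIRST sets used below: FIRST(A) = { 'x' }

E: nullable alternative(s) E → ε; FOLLOW(E) = { $, '*', 'f' }
  E → f: FIRST \ {ε} = { 'f' } — overlaps FOLLOW(E) on { 'f' }: CONFLICT
  E → A: FIRST \ {ε} = { 'x' } — disjoint from FOLLOW(E)
  E → ε: FIRST \ {ε} = { } — this is the only nullable alternative, skip

A has no nullable alternative, so no FIRST/FOLLOW check is needed there.

So the grammar has 1 FIRST/FOLLOW conflict (marked CONFLICT above).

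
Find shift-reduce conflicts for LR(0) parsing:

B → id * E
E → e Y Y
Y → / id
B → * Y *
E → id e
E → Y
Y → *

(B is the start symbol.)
No shift-reduce conflicts

Augment with B' → B and build the canonical LR(0) collection (I0 = CLOSURE({[B' → . B]}), then GOTO on every symbol after a dot until no new states appear). It has 17 states:
  I0: { [B → . * Y *], [B → . id * E], [B' → . B] }  — shift
  I1: { [B → * . Y *], [Y → . *], [Y → . / id] }  — shift
  I2: { [B' → B .] }  — accept
  I3: { [B → id . * E] }  — shift
  I4: { [B → id * . E], [E → . Y], [E → . e Y Y], [E → . id e], [Y → . *], [Y → . / id] }  — shift
  I5: { [Y → * .] }  — reduce
  I6: { [Y → / . id] }  — shift
  I7: { [B → id * E .] }  — reduce
  I8: { [E → Y .] }  — reduce
  I9: { [E → e . Y Y], [Y → . *], [Y → . / id] }  — shift
  I10: { [E → id . e] }  — shift
  I11: { [E → id e .] }  — reduce
  I12: { [E → e Y . Y], [Y → . *], [Y → . / id] }  — shift
  I13: { [E → e Y Y .] }  — reduce
  I14: { [Y → / id .] }  — reduce
  I15: { [B → * Y . *] }  — shift
  I16: { [B → * Y * .] }  — reduce

No state contains both a complete item and a shift item.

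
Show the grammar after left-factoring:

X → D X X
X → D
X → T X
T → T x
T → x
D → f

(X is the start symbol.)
X → D X'
X' → X X
X' → ε
X → T X
T → T x
T → x
D → f

Left-factoring transforms A → αβ₁ | αβ₂ into A → αA' and A' → β₁ | β₂
(α is the longest common prefix among the alternatives). Repeat until
no nonterminal has two alternatives with a common prefix.

Round 1: X has alternatives sharing prefix 'D'. Introduce X': X → D X'
  Add: X' → X X
  Add: X' → ε

No remaining common prefixes — done.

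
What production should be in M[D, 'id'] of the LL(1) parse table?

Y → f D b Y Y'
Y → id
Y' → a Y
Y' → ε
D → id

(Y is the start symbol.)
To find M[D, 'id'], we find productions for D where 'id' is in the predict set (PREDICT(N → α) = (FIRST(α) \ {ε}) ∪ (FOLLOW(N) if α ⇒* ε)).

D → id: PREDICT = { 'id' }
  'id' is in predict set, so this production goes in M[D, 'id']

M[D, 'id'] = D → id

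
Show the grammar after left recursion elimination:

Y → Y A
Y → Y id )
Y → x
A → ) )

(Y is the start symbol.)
Y → x Y'
Y' → A Y'
Y' → id ) Y'
Y' → ε
A → ) )

Y is directly left-recursive. The standard transformation for
  A → A α₁ | ... | A α_m | β₁ | ... | β_n
is
  A  → β₁ A' | ... | β_n A'
  A' → α₁ A' | ... | α_m A' | ε

Y → x becomes Y → x Y'
Y → Y A becomes Y' → A Y'
Y → Y id ) becomes Y' → id ) Y'
Add Y' → ε

Productions for other non-terminals are unchanged:
  A → ) )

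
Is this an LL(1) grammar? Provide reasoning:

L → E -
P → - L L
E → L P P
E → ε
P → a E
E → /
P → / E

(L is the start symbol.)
No. Predict set conflict for E: { '-', '/' }

A grammar is LL(1) if for each non-terminal N with multiple productions, the predict sets of those productions are pairwise disjoint, where PREDICT(N → α) = (FIRST(α) \ {ε}) ∪ (FOLLOW(N) if α ⇒* ε).

Relevant sets:
  FIRST(L) = { '-', '/' }
  FOLLOW(E) = { '-', '/', 'a' }

For P:
  PREDICT(P → '-' L L) = { '-' }
  PREDICT(P → a E) = { 'a' }
  PREDICT(P → '/' E) = { '/' }
For E:
  PREDICT(E → L P P) = { '-', '/' }
  PREDICT(E → ε) = { '-', '/', 'a' }
  PREDICT(E → '/') = { '/' }
L has a single production, so nothing to check there.

Conflict found: Predict set conflict for E: { '-', '/' }
The grammar is NOT LL(1).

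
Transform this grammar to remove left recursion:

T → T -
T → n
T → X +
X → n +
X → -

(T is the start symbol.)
T → n T'
T → X + T'
T' → - T'
T' → ε
X → n +
X → -

T is directly left-recursive. The standard transformation for
  A → A α₁ | ... | A α_m | β₁ | ... | β_n
is
  A  → β₁ A' | ... | β_n A'
  A' → α₁ A' | ... | α_m A' | ε

T → n becomes T → n T'
T → X + becomes T → X + T'
T → T - becomes T' → - T'
Add T' → ε

Productions for other non-terminals are unchanged:
  X → n +
  X → -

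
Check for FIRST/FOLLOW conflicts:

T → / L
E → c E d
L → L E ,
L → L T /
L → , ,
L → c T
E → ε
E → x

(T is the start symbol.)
Nullable non-terminals: E.

E: nullable alternative(s) E → ε; FOLLOW(E) = { ',', 'd' }
  E → c E d: FIRST \ {ε} = { 'c' } — disjoint from FOLLOW(E)
  E → ε: FIRST \ {ε} = { } — this is the only nullable alternative, skip
  E → x: FIRST \ {ε} = { 'x' } — disjoint from FOLLOW(E)

L, T have no nullable alternative, so no FIRST/FOLLOW check is needed there.

No FIRST/FOLLOW conflicts found.

Answer: No FIRST/FOLLOW conflicts.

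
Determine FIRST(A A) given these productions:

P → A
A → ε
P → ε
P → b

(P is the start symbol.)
FIRST sets of the non-terminals involved (from the grammar, by fixed-point iteration):
  FIRST(A) = { ε }

To compute FIRST(A A), process the symbols left to right:
Symbol A is a non-terminal. Add FIRST(A) \ {ε} = { }
A is nullable (ε ∈ FIRST(A)), continue to the next symbol.
Symbol A is a non-terminal. Add FIRST(A) \ {ε} = { }
A is nullable (ε ∈ FIRST(A)), continue to the next symbol.
All symbols are nullable, so ε is in the result.
FIRST(A A) = { ε }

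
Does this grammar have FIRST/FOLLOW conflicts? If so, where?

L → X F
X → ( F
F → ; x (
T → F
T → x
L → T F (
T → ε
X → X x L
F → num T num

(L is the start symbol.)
A FIRST/FOLLOW conflict occurs when a non-terminal N has a nullable alternative N → β (β ⇒* ε) and another alternative N → α with FIRST(α) ∩ FOLLOW(N) ≠ ∅: on such a lookahead the parser cannot decide between expanding α and letting N vanish via β.

Nullable non-terminals: T.
FIRST sets used below: FIRST(F) = { ';', 'num' }

T: nullable alternative(s) T → ε; FOLLOW(T) = { ';', 'num' }
  T → F: FIRST \ {ε} = { ';', 'num' } — overlaps FOLLOW(T) on { ';', 'num' }: CONFLICT
  T → x: FIRST \ {ε} = { 'x' } — disjoint from FOLLOW(T)
  T → ε: FIRST \ {ε} = { } — this is the only nullable alternative, skip

F, L, X have no nullable alternative, so no FIRST/FOLLOW check is needed there.

So the grammar has 1 FIRST/FOLLOW conflict (marked CONFLICT above).

Answer: Yes. T → F with FOLLOW(T) on { ';', 'num' }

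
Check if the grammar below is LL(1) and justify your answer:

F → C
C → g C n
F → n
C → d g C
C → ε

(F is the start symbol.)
Yes, the grammar is LL(1).

Relevant sets:
  FIRST(C) = { 'd', 'g', ε }
  FOLLOW(F) = { $ }
  FOLLOW(C) = { $, 'n' }

For F:
  PREDICT(F → C) = { $, 'd', 'g' }
  PREDICT(F → n) = { 'n' }
For C:
  PREDICT(C → g C n) = { 'g' }
  PREDICT(C → d g C) = { 'd' }
  PREDICT(C → ε) = { $, 'n' }

All predict sets are disjoint. The grammar IS LL(1).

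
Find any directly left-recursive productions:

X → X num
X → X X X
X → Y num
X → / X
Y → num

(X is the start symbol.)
Direct left recursion occurs when N → N α for some non-terminal N (the right-hand side begins with the left-hand side itself).

X → X num: LEFT RECURSIVE (starts with X)
X → X X X: LEFT RECURSIVE (starts with X)
X → Y num: starts with Y
X → / X: starts with '/'
Y → num: starts with num

The grammar has direct left recursion on: X.

Answer: Yes, X is left-recursive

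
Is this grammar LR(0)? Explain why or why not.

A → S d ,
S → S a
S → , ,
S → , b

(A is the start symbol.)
A grammar is LR(0) if no state in the canonical LR(0) collection has:
  - both a shift item (dot before a terminal) and a complete item (shift-reduce conflict), or
  - two or more complete items (reduce-reduce conflict; the accept item [A' → A .] counts as a complete item here).

Augment with A' → A and build the canonical LR(0) collection (I0 = CLOSURE({[A' → . A]}), then GOTO on every symbol after a dot until no new states appear). It has 9 states:
  I0: { [A → . S d ,], [A' → . A], [S → . , ,], [S → . , b], [S → . S a] }  — shift
  I1: { [S → , . ,], [S → , . b] }  — shift
  I2: { [A' → A .] }  — accept
  I3: { [A → S . d ,], [S → S . a] }  — shift
  I4: { [S → S a .] }  — reduce
  I5: { [A → S d . ,] }  — shift
  I6: { [A → S d , .] }  — reduce
  I7: { [S → , , .] }  — reduce
  I8: { [S → , b .] }  — reduce

Every state is either a pure shift/goto state or contains exactly one complete item and nothing to shift — no conflicts. The grammar is LR(0).

Answer: Yes, the grammar is LR(0)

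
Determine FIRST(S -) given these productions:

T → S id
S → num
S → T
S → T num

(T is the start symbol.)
FIRST sets of the non-terminals involved (from the grammar, by fixed-point iteration):
  FIRST(S) = { 'num' }

To compute FIRST(S -), process the symbols left to right:
Symbol S is a non-terminal. Add FIRST(S) \ {ε} = { 'num' }
S is not nullable (ε ∉ FIRST(S)), so stop here.
FIRST(S -) = { 'num' }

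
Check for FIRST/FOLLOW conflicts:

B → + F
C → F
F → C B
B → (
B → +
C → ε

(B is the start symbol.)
Nullable non-terminals: C.
FIRST sets used below: FIRST(F) = { '(', '+' }

C: nullable alternative(s) C → ε; FOLLOW(C) = { '(', '+' }
  C → F: FIRST \ {ε} = { '(', '+' } — overlaps FOLLOW(C) on { '(', '+' }: CONFLICT
  C → ε: FIRST \ {ε} = { } — this is the only nullable alternative, skip

B, F have no nullable alternative, so no FIRST/FOLLOW check is needed there.

So the grammar has 1 FIRST/FOLLOW conflict (marked CONFLICT above).

Answer: Yes. C → F with FOLLOW(C) on { '(', '+' }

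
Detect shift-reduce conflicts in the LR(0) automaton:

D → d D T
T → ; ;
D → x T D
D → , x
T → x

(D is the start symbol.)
A shift-reduce conflict occurs when an LR(0) state has both:
  - a complete (reduce) item [A → α .] (dot at the end), and
  - a shift item [B → β . c γ] (dot before a terminal).

Augment with D' → D and build the canonical LR(0) collection (I0 = CLOSURE({[D' → . D]}), then GOTO on every symbol after a dot until no new states appear). It has 13 states:
  I0: { [D → . , x], [D → . d D T], [D → . x T D], [D' → . D] }  — shift
  I1: { [D → , . x] }  — shift
  I2: { [D' → D .] }  — accept
  I3: { [D → . , x], [D → . d D T], [D → . x T D], [D → d . D T] }  — shift
  I4: { [D → x . T D], [T → . ; ;], [T → . x] }  — shift
  I5: { [T → ; . ;] }  — shift
  I6: { [D → . , x], [D → . d D T], [D → . x T D], [D → x T . D] }  — shift
  I7: { [T → x .] }  — reduce
  I8: { [D → x T D .] }  — reduce
  I9: { [T → ; ; .] }  — reduce
  I10: { [D → d D . T], [T → . ; ;], [T → . x] }  — shift
  I11: { [D → d D T .] }  — reduce
  I12: { [D → , x .] }  — reduce

No state contains both a complete item and a shift item.

Answer: No shift-reduce conflicts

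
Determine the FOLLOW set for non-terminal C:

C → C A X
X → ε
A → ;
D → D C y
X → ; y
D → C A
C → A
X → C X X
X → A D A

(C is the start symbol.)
{ $, ';', 'y' }

To compute FOLLOW(C), find every occurrence of C on a right-hand side N → α C β: add FIRST(β) \ {ε}, and if β is empty or nullable also add FOLLOW(N). Iterate to a fixed point.

C is the start symbol, so $ ∈ FOLLOW(C).
In C → C A X: C is followed by A X, add FIRST(A X) \ {ε} = { ';' }
In D → D C y: C is followed by y, add FIRST(y) \ {ε} = { 'y' }
In D → C A: C is followed by A, add FIRST(A) \ {ε} = { ';' }
In X → C X X: C is followed by X X, add FIRST(X X) \ {ε} = { ';' }
  X X is nullable, so also add FOLLOW(X)

The FOLLOW sets referred to above (computed the same way, to a fixed point):
  FOLLOW(X) = { $, ';', 'y' }

Taking the union: FOLLOW(C) = { $, ';', 'y' }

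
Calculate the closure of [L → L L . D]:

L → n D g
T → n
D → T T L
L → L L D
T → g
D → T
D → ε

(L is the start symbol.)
{ [D → . T T L], [D → . T], [D → .], [L → L L . D], [T → . g], [T → . n] }

Start with: [L → L L . D]
  [L → L L . D] has the dot before D: add [D → . T T L], [D → . T], [D → .]
  [D → . T T L] has the dot before T: add [T → . n], [T → . g]
No further items can be added.

CLOSURE = { [D → . T T L], [D → . T], [D → .], [L → L L . D], [T → . g], [T → . n] }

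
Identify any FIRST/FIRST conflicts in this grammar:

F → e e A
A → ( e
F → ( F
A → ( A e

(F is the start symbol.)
Yes. A → '(' e / A → '(' A e on { '(' }

A FIRST/FIRST conflict occurs when two productions N → α and N → β for the same non-terminal have FIRST(α) ∩ FIRST(β) ≠ ∅ (with ε ∈ FIRST of a nullable right-hand side, so two nullable alternatives also conflict).

Productions for F:
  F → e e A: FIRST = { 'e' }
  F → ( F: FIRST = { '(' }
Productions for A:
  A → ( e: FIRST = { '(' }
  A → ( A e: FIRST = { '(' }

Conflict for A: A → ( e and A → ( A e
  Overlap: { '(' }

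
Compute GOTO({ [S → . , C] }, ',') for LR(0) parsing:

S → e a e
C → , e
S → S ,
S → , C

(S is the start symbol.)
{ [C → . , e], [S → , . C] }

GOTO(I, ',') = CLOSURE({ [A → αX.β] : [A → α.Xβ] ∈ I, X = ',' })

Items with dot before ',', with the dot advanced:
  [S → . , C] → [S → , . C]
Closure of the advanced items:
  [S → , . C] has the dot before C: add [C → . , e]

GOTO = { [C → . , e], [S → , . C] }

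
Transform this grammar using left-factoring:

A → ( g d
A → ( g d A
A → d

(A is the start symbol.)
A → ( g d A'
A' → ε
A' → A
A → d

Left-factoring transforms A → αβ₁ | αβ₂ into A → αA' and A' → β₁ | β₂
(α is the longest common prefix among the alternatives). Repeat until
no nonterminal has two alternatives with a common prefix.

Round 1: A has alternatives sharing prefix '( g d'. Introduce A': A → ( g d A'
  Add: A' → ε
  Add: A' → A

No remaining common prefixes — done.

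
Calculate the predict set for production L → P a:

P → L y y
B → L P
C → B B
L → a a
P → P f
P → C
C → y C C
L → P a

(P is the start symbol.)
{ 'a', 'y' }

PREDICT(L → P a) = (FIRST(RHS) \ {ε}) ∪ (FOLLOW(L) if ε ∈ FIRST(RHS), i.e. RHS ⇒* ε)
FIRST(P) = { 'a', 'y' }
FIRST(P a) = { 'a', 'y' }
ε ∉ FIRST(P a), so FOLLOW(L) is not added.
PREDICT(L → P a) = { 'a', 'y' }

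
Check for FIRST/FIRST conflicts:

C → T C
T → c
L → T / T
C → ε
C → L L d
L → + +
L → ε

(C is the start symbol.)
FIRST sets of the non-terminals at (or reachable through a nullable prefix from) the front of some alternative:
  FIRST(T) = { 'c' }
  FIRST(L) = { '+', 'c', ε }

Productions for C:
  C → T C: FIRST = { 'c' }
  C → ε: FIRST = { ε }
  C → L L d: FIRST = { '+', 'c', 'd' }
Productions for L:
  L → T / T: FIRST = { 'c' }
  L → + +: FIRST = { '+' }
  L → ε: FIRST = { ε }
T has only one production, so no FIRST/FIRST conflict is possible there.

Conflict for C: C → T C and C → L L d
  Overlap: { 'c' }

Answer: Yes. C → T C / C → L L d on { 'c' }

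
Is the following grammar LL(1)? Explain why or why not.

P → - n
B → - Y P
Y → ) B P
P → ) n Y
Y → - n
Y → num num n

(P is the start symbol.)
Yes, the grammar is LL(1).

A grammar is LL(1) if for each non-terminal N with multiple productions, the predict sets of those productions are pairwise disjoint, where PREDICT(N → α) = (FIRST(α) \ {ε}) ∪ (FOLLOW(N) if α ⇒* ε).

For P:
  PREDICT(P → '-' n) = { '-' }
  PREDICT(P → ')' n Y) = { ')' }
For Y:
  PREDICT(Y → ')' B P) = { ')' }
  PREDICT(Y → '-' n) = { '-' }
  PREDICT(Y → num num n) = { 'num' }
B has a single production, so nothing to check there.

All predict sets are disjoint. The grammar IS LL(1).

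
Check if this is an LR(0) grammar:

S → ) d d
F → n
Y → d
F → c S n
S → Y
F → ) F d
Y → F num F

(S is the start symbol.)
Yes, the grammar is LR(0)

A grammar is LR(0) if no state in the canonical LR(0) collection has:
  - both a shift item (dot before a terminal) and a complete item (shift-reduce conflict), or
  - two or more complete items (reduce-reduce conflict; the accept item [S' → S .] counts as a complete item here).

Augment with S' → S and build the canonical LR(0) collection (I0 = CLOSURE({[S' → . S]}), then GOTO on every symbol after a dot until no new states appear). It has 17 states:
  I0: { [F → . ) F d], [F → . c S n], [F → . n], [S → . ) d d], [S → . Y], [S' → . S], [Y → . F num F], [Y → . d] }  — shift
  I1: { [F → ) . F d], [F → . ) F d], [F → . c S n], [F → . n], [S → ) . d d] }  — shift
  I2: { [Y → F . num F] }  — shift
  I3: { [S' → S .] }  — accept
  I4: { [S → Y .] }  — reduce
  I5: { [F → . ) F d], [F → . c S n], [F → . n], [F → c . S n], [S → . ) d d], [S → . Y], [Y → . F num F], [Y → . d] }  — shift
  I6: { [Y → d .] }  — reduce
  I7: { [F → n .] }  — reduce
  I8: { [F → c S . n] }  — shift
  I9: { [F → c S n .] }  — reduce
  I10: { [F → . ) F d], [F → . c S n], [F → . n], [Y → F num . F] }  — shift
  I11: { [F → ) . F d], [F → . ) F d], [F → . c S n], [F → . n] }  — shift
  I12: { [Y → F num F .] }  — reduce
  I13: { [F → ) F . d] }  — shift
  I14: { [F → ) F d .] }  — reduce
  I15: { [S → ) d . d] }  — shift
  I16: { [S → ) d d .] }  — reduce

Every state is either a pure shift/goto state or contains exactly one complete item and nothing to shift — no conflicts. The grammar is LR(0).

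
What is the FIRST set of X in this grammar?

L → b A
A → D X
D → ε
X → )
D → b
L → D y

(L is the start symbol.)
To compute FIRST(X), examine every production with X on the left-hand side, reading each right-hand side left to right until a non-nullable symbol is reached.

From X → ):
  - ')' is a terminal: add ')' and stop

Collecting: FIRST(X) = { ')' }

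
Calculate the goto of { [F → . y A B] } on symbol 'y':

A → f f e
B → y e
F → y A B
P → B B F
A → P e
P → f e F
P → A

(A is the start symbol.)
GOTO(I, 'y') = CLOSURE({ [A → αX.β] : [A → α.Xβ] ∈ I, X = 'y' })

Items with dot before 'y', with the dot advanced:
  [F → . y A B] → [F → y . A B]
Closure of the advanced items:
  [F → y . A B] has the dot before A: add [A → . f f e], [A → . P e]
  [A → . P e] has the dot before P: add [P → . B B F], [P → . f e F], [P → . A]
  [P → . B B F] has the dot before B: add [B → . y e]

GOTO = { [A → . P e], [A → . f f e], [B → . y e], [F → y . A B], [P → . A], [P → . B B F], [P → . f e F] }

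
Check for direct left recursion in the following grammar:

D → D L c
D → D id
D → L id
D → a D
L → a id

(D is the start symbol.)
Direct left recursion occurs when N → N α for some non-terminal N (the right-hand side begins with the left-hand side itself).

D → D L c: LEFT RECURSIVE (starts with D)
D → D id: LEFT RECURSIVE (starts with D)
D → L id: starts with L
D → a D: starts with a
L → a id: starts with a

The grammar has direct left recursion on: D.

Answer: Yes, D is left-recursive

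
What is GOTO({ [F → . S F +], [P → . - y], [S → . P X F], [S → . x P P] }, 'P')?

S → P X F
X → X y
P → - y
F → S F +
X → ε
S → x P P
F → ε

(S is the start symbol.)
GOTO(I, 'P') = CLOSURE({ [A → αX.β] : [A → α.Xβ] ∈ I, X = 'P' })

Items with dot before 'P', with the dot advanced:
  [S → . P X F] → [S → P . X F]
Closure of the advanced items:
  [S → P . X F] has the dot before X: add [X → . X y], [X → .]

GOTO = { [S → P . X F], [X → . X y], [X → .] }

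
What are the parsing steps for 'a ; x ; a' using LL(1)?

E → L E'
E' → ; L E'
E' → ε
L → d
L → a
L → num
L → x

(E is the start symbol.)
LL(1) parsing maintains a stack (initially the start symbol over $) and the input. At each step: if the stack top is a terminal, match it against the current input token; if it is a non-terminal N, replace it with the RHS of M[N, lookahead] (the unique production whose predict set contains the lookahead).

Stack is shown with the top on the left.

Stack     Input        Action
-----------------------------
E $       a ; x ; a $  output E → L E'
L E' $    a ; x ; a $  output L → a
a E' $    a ; x ; a $  match 'a'
E' $      ; x ; a $    output E' → ; L E'
; L E' $  ; x ; a $    match ';'
L E' $    x ; a $      output L → x
x E' $    x ; a $      match 'x'
E' $      ; a $        output E' → ; L E'
; L E' $  ; a $        match ';'
L E' $    a $          output L → a
a E' $    a $          match 'a'
E' $      $            output E' → ε
$         $            accept

The string is accepted.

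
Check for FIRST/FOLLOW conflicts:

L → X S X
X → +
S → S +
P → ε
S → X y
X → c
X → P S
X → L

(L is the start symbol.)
No FIRST/FOLLOW conflicts.

Nullable non-terminals: P.
P has a nullable alternative but only one production, so nothing to check.

L, S, X have no nullable alternative, so no FIRST/FOLLOW check is needed there.

No FIRST/FOLLOW conflicts found.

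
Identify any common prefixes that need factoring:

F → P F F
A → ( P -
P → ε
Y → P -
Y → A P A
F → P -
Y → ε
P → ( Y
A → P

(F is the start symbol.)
Left-factoring is needed when two productions for the same non-terminal
share a common prefix on the right-hand side.

Productions for F:
  F → P F F
  F → P -
Productions for A:
  A → ( P -
  A → P
Productions for P:
  P → ε
  P → ( Y
Productions for Y:
  Y → P -
  Y → A P A
  Y → ε

Found common prefix 'P' in productions for F

Answer: Yes, F has productions with common prefix 'P'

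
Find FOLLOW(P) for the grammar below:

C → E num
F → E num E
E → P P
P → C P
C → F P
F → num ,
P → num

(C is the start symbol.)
In E → P P: P is followed by P, add FIRST(P) \ {ε} = { 'num' }
In E → P P: P is at the end, add FOLLOW(E)
In P → C P: P is at the end; this adds FOLLOW(P) to itself — nothing new
In C → F P: P is at the end, add FOLLOW(C)

The FOLLOW sets referred to above (computed the same way, to a fixed point):
  FOLLOW(E) = { 'num' }
  FOLLOW(C) = { $, 'num' }

Taking the union: FOLLOW(P) = { $, 'num' }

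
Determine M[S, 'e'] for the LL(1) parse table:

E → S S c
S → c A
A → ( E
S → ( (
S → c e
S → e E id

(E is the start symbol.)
S → e E id

To find M[S, 'e'], we find productions for S where 'e' is in the predict set (PREDICT(N → α) = (FIRST(α) \ {ε}) ∪ (FOLLOW(N) if α ⇒* ε)).

S → c A: PREDICT = { 'c' }
S → ( (: PREDICT = { '(' }
S → c e: PREDICT = { 'c' }
S → e E id: PREDICT = { 'e' }
  'e' is in predict set, so this production goes in M[S, 'e']

M[S, 'e'] = S → e E id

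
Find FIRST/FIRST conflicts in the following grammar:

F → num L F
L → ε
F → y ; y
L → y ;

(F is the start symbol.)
No FIRST/FIRST conflicts.

Productions for F:
  F → num L F: FIRST = { 'num' }
  F → y ; y: FIRST = { 'y' }
Productions for L:
  L → ε: FIRST = { ε }
  L → y ;: FIRST = { 'y' }

All alternatives of each non-terminal have pairwise disjoint FIRST sets.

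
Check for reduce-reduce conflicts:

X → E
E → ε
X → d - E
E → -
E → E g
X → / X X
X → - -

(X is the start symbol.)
No reduce-reduce conflicts

A reduce-reduce conflict occurs when an LR(0) state has two complete items [A → α .] and [B → β .] — both call for a reduction, and with no lookahead the parser cannot choose between them.

Augment with X' → X and build the canonical LR(0) collection (I0 = CLOSURE({[X' → . X]}), then GOTO on every symbol after a dot until no new states appear). It has 13 states:
  I0: { [E → . -], [E → . E g], [E → .], [X → . - -], [X → . / X X], [X → . E], [X → . d - E], [X' → . X] }  — shift, reduce
  I1: { [E → - .], [X → - . -] }  — shift, reduce
  I2: { [E → . -], [E → . E g], [E → .], [X → . - -], [X → . / X X], [X → . E], [X → . d - E], [X → / . X X] }  — shift, reduce
  I3: { [E → E . g], [X → E .] }  — shift, reduce
  I4: { [X' → X .] }  — accept
  I5: { [X → d . - E] }  — shift
  I6: { [E → . -], [E → . E g], [E → .], [X → d - . E] }  — shift, reduce
  I7: { [E → - .] }  — reduce
  I8: { [E → E . g], [X → d - E .] }  — shift, reduce
  I9: { [E → E g .] }  — reduce
  I10: { [E → . -], [E → . E g], [E → .], [X → . - -], [X → . / X X], [X → . E], [X → . d - E], [X → / X . X] }  — shift, reduce
  I11: { [X → / X X .] }  — reduce
  I12: { [X → - - .] }  — reduce

No state contains more than one complete item.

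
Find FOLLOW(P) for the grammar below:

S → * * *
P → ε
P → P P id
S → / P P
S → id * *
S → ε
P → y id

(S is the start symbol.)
{ $, 'id', 'y' }

In P → P P id: P is followed by P id, add FIRST(P id) \ {ε} = { 'id', 'y' }
In P → P P id: P is followed by id, add FIRST(id) \ {ε} = { 'id' }
In S → / P P: P is followed by P, add FIRST(P) \ {ε} = { 'id', 'y' }
  P is nullable, so also add FOLLOW(S)
In S → / P P: P is at the end, add FOLLOW(S)

The FOLLOW sets referred to above (computed the same way, to a fixed point):
  FOLLOW(S) = { $ }

Taking the union: FOLLOW(P) = { $, 'id', 'y' }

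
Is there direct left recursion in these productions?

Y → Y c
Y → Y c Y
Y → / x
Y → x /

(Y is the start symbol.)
Yes, Y is left-recursive

Direct left recursion occurs when N → N α for some non-terminal N (the right-hand side begins with the left-hand side itself).

Y → Y c: LEFT RECURSIVE (starts with Y)
Y → Y c Y: LEFT RECURSIVE (starts with Y)
Y → / x: starts with '/'
Y → x /: starts with x

The grammar has direct left recursion on: Y.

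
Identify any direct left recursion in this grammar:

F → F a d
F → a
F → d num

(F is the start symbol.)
Direct left recursion occurs when N → N α for some non-terminal N (the right-hand side begins with the left-hand side itself).

F → F a d: LEFT RECURSIVE (starts with F)
F → a: starts with a
F → d num: starts with d

The grammar has direct left recursion on: F.

Answer: Yes, F is left-recursive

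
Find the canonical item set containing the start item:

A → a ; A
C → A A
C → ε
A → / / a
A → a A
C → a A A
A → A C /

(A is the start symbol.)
{ [A → . / / a], [A → . A C /], [A → . a ; A], [A → . a A], [A' → . A] }

First, augment the grammar with A' → A
I₀ = CLOSURE({ [A' → . A] }):
  [A' → . A] has the dot before A: add [A → . a ; A], [A → . / / a], [A → . a A], [A → . A C /]
No further items can be added.

I₀ = { [A → . / / a], [A → . A C /], [A → . a ; A], [A → . a A], [A' → . A] }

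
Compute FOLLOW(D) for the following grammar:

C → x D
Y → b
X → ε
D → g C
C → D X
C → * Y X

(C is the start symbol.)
To compute FOLLOW(D), find every occurrence of D on a right-hand side N → α D β: add FIRST(β) \ {ε}, and if β is empty or nullable also add FOLLOW(N). Iterate to a fixed point.

In C → x D: D is at the end, add FOLLOW(C)
In C → D X: D is followed by X, add FIRST(X) \ {ε} = { }
  X is nullable, so also add FOLLOW(C)

The FOLLOW sets referred to above (computed the same way, to a fixed point):
  FOLLOW(C) = { $ }

Taking the union: FOLLOW(D) = { $ }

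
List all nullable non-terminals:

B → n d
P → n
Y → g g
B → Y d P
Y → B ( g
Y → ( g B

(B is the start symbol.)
A non-terminal is nullable if it can derive ε (the empty string): either it has an ε-production, or it has a production whose right-hand side consists entirely of nullable non-terminals.

There are no ε-productions, so no non-terminal can derive ε.
No non-terminals are nullable.

Answer: None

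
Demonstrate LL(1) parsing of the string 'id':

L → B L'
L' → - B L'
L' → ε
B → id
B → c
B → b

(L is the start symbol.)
Stack is shown with the top on the left.

Stack    Input  Action
----------------------
L $      id $   output L → B L'
B L' $   id $   output B → id
id L' $  id $   match 'id'
L' $     $      output L' → ε
$        $      accept

The string is accepted.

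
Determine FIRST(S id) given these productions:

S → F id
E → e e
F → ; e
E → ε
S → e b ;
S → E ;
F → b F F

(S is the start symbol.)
{ ';', 'b', 'e' }

FIRST sets of the non-terminals involved (from the grammar, by fixed-point iteration):
  FIRST(S) = { ';', 'b', 'e' }

To compute FIRST(S id), process the symbols left to right:
Symbol S is a non-terminal. Add FIRST(S) \ {ε} = { ';', 'b', 'e' }
S is not nullable (ε ∉ FIRST(S)), so stop here.
FIRST(S id) = { ';', 'b', 'e' }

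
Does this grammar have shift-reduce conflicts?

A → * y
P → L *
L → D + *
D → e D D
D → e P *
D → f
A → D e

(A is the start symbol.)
No shift-reduce conflicts

Augment with A' → A and build the canonical LR(0) collection (I0 = CLOSURE({[A' → . A]}), then GOTO on every symbol after a dot until no new states appear). It has 16 states:
  I0: { [A → . * y], [A → . D e], [A' → . A], [D → . e D D], [D → . e P *], [D → . f] }  — shift
  I1: { [A → * . y] }  — shift
  I2: { [A' → A .] }  — accept
  I3: { [A → D . e] }  — shift
  I4: { [D → . e D D], [D → . e P *], [D → . f], [D → e . D D], [D → e . P *], [L → . D + *], [P → . L *] }  — shift
  I5: { [D → f .] }  — reduce
  I6: { [D → . e D D], [D → . e P *], [D → . f], [D → e D . D], [L → D . + *] }  — shift
  I7: { [P → L . *] }  — shift
  I8: { [D → e P . *] }  — shift
  I9: { [D → e P * .] }  — reduce
  I10: { [P → L * .] }  — reduce
  I11: { [L → D + . *] }  — shift
  I12: { [D → e D D .] }  — reduce
  I13: { [L → D + * .] }  — reduce
  I14: { [A → D e .] }  — reduce
  I15: { [A → * y .] }  — reduce

No state contains both a complete item and a shift item.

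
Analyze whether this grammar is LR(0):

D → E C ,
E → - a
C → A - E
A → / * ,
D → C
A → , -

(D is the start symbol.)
Yes, the grammar is LR(0)

A grammar is LR(0) if no state in the canonical LR(0) collection has:
  - both a shift item (dot before a terminal) and a complete item (shift-reduce conflict), or
  - two or more complete items (reduce-reduce conflict; the accept item [D' → D .] counts as a complete item here).

Augment with D' → D and build the canonical LR(0) collection (I0 = CLOSURE({[D' → . D]}), then GOTO on every symbol after a dot until no new states appear). It has 16 states:
  I0: { [A → . , -], [A → . / * ,], [C → . A - E], [D → . C], [D → . E C ,], [D' → . D], [E → . - a] }  — shift
  I1: { [A → , . -] }  — shift
  I2: { [E → - . a] }  — shift
  I3: { [A → / . * ,] }  — shift
  I4: { [C → A . - E] }  — shift
  I5: { [D → C .] }  — reduce
  I6: { [D' → D .] }  — accept
  I7: { [A → . , -], [A → . / * ,], [C → . A - E], [D → E . C ,] }  — shift
  I8: { [D → E C . ,] }  — shift
  I9: { [D → E C , .] }  — reduce
  I10: { [C → A - . E], [E → . - a] }  — shift
  I11: { [C → A - E .] }  — reduce
  I12: { [A → / * . ,] }  — shift
  I13: { [A → / * , .] }  — reduce
  I14: { [E → - a .] }  — reduce
  I15: { [A → , - .] }  — reduce

Every state is either a pure shift/goto state or contains exactly one complete item and nothing to shift — no conflicts. The grammar is LR(0).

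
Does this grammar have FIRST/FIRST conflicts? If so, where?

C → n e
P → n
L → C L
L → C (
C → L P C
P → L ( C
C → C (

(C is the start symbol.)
A FIRST/FIRST conflict occurs when two productions N → α and N → β for the same non-terminal have FIRST(α) ∩ FIRST(β) ≠ ∅ (with ε ∈ FIRST of a nullable right-hand side, so two nullable alternatives also conflict).

FIRST sets of the non-terminals at (or reachable through a nullable prefix from) the front of some alternative:
  FIRST(L) = { 'n' }
  FIRST(C) = { 'n' }

Productions for C:
  C → n e: FIRST = { 'n' }
  C → L P C: FIRST = { 'n' }
  C → C (: FIRST = { 'n' }
Productions for P:
  P → n: FIRST = { 'n' }
  P → L ( C: FIRST = { 'n' }
Productions for L:
  L → C L: FIRST = { 'n' }
  L → C (: FIRST = { 'n' }

Conflict for C: C → n e and C → L P C
  Overlap: { 'n' }
Conflict for C: C → n e and C → C (
  Overlap: { 'n' }
Conflict for C: C → L P C and C → C (
  Overlap: { 'n' }
Conflict for P: P → n and P → L ( C
  Overlap: { 'n' }
Conflict for L: L → C L and L → C (
  Overlap: { 'n' }

Answer: Yes. C → n e / C → L P C on { 'n' }; C → n e / C → C '(' on { 'n' }; C → L P C / C → C '(' on { 'n' }; P → n / P → L '(' C on { 'n' }; L → C L / L → C '(' on { 'n' }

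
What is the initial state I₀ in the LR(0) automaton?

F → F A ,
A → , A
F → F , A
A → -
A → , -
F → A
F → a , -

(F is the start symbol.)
First, augment the grammar with F' → F
I₀ = CLOSURE({ [F' → . F] }):
  [F' → . F] has the dot before F: add [F → . F A ,], [F → . F , A], [F → . A], [F → . a , -]
  [F → . A] has the dot before A: add [A → . , A], [A → . -], [A → . , -]
No further items can be added.

I₀ = { [A → . , -], [A → . , A], [A → . -], [F → . A], [F → . F , A], [F → . F A ,], [F → . a , -], [F' → . F] }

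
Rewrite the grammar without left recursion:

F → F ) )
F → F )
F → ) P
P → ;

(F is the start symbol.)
F is directly left-recursive. The standard transformation for
  A → A α₁ | ... | A α_m | β₁ | ... | β_n
is
  A  → β₁ A' | ... | β_n A'
  A' → α₁ A' | ... | α_m A' | ε

F → ) P becomes F → ) P F'
F → F ) ) becomes F' → ) ) F'
F → F ) becomes F' → ) F'
Add F' → ε

Productions for other non-terminals are unchanged:
  P → ;

Resulting grammar:
F → ) P F'
F' → ) ) F'
F' → ) F'
F' → ε
P → ;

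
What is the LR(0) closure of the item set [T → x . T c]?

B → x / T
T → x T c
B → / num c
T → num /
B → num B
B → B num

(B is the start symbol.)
{ [T → . num /], [T → . x T c], [T → x . T c] }

To compute CLOSURE, for each item [A → α.Bβ] where B is a non-terminal, add [B → .γ] for all productions B → γ; repeat for the newly added items until nothing changes.

Start with: [T → x . T c]
  [T → x . T c] has the dot before T: add [T → . x T c], [T → . num /]
No further items can be added.

CLOSURE = { [T → . num /], [T → . x T c], [T → x . T c] }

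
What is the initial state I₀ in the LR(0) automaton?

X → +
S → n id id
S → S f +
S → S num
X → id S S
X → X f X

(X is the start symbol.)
{ [X → . +], [X → . X f X], [X → . id S S], [X' → . X] }

First, augment the grammar with X' → X
I₀ = CLOSURE({ [X' → . X] }):
  [X' → . X] has the dot before X: add [X → . +], [X → . id S S], [X → . X f X]
No further items can be added.

I₀ = { [X → . +], [X → . X f X], [X → . id S S], [X' → . X] }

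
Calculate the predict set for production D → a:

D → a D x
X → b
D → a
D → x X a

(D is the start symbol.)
{ 'a' }

PREDICT(D → a) = (FIRST(RHS) \ {ε}) ∪ (FOLLOW(D) if ε ∈ FIRST(RHS), i.e. RHS ⇒* ε)
FIRST(a) = { 'a' }
ε ∉ FIRST(a), so FOLLOW(D) is not added.
PREDICT(D → a) = { 'a' }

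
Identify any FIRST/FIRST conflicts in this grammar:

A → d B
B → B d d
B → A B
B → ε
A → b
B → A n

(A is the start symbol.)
A FIRST/FIRST conflict occurs when two productions N → α and N → β for the same non-terminal have FIRST(α) ∩ FIRST(β) ≠ ∅ (with ε ∈ FIRST of a nullable right-hand side, so two nullable alternatives also conflict).

FIRST sets of the non-terminals at (or reachable through a nullable prefix from) the front of some alternative:
  FIRST(B) = { 'b', 'd', ε }
  FIRST(A) = { 'b', 'd' }

Productions for A:
  A → d B: FIRST = { 'd' }
  A → b: FIRST = { 'b' }
Productions for B:
  B → B d d: FIRST = { 'b', 'd' }
  B → A B: FIRST = { 'b', 'd' }
  B → ε: FIRST = { ε }
  B → A n: FIRST = { 'b', 'd' }

Conflict for B: B → B d d and B → A B
  Overlap: { 'b', 'd' }
Conflict for B: B → B d d and B → A n
  Overlap: { 'b', 'd' }
Conflict for B: B → A B and B → A n
  Overlap: { 'b', 'd' }

Answer: Yes. B → B d d / B → A B on { 'b', 'd' }; B → B d d / B → A n on { 'b', 'd' }; B → A B / B → A n on { 'b', 'd' }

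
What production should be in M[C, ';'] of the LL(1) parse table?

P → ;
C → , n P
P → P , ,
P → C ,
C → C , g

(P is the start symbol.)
To find M[C, ';'], we find productions for C where ';' is in the predict set (PREDICT(N → α) = (FIRST(α) \ {ε}) ∪ (FOLLOW(N) if α ⇒* ε)).

Relevant sets:
  FIRST(C) = { ',' }

C → , n P: PREDICT = { ',' }
C → C , g: PREDICT = { ',' }

M[C, ';'] is empty (no production applies)

Answer: Empty (error entry)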